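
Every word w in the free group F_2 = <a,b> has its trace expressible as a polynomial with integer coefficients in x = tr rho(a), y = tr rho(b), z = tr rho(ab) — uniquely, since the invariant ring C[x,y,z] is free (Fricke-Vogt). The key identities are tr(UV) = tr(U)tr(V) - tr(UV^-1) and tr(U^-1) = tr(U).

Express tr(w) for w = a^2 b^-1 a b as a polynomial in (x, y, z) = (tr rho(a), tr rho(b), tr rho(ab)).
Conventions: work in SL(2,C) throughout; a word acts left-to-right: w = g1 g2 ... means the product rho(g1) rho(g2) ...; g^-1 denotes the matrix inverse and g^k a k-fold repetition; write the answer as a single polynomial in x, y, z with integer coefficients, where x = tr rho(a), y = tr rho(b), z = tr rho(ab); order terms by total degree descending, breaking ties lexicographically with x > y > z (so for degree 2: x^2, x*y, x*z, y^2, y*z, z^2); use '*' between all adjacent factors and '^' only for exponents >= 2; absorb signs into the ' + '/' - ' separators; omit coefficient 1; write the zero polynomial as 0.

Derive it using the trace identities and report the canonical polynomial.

so trace(a b a) = trace(a) * trace(b a) - trace(b) = x*z - y
reduce: trace(a b a^2) = trace(a) * trace(a b a) - trace(a b) = x^2*z - x*y - z
trace(b a b a) = trace(b a) * trace(b a) - trace(1) = z^2 - 2
so trace(b a b) = trace(b) * trace(a b) - trace(a) = y*z - x
trace(a b a^2 b) = trace(a) * trace(b a b a) - trace(b a b) = x*z^2 - y*z - x
so trace(a^2 b^-1 a b) = trace(a b a^2) * trace(b) - trace(a b a^2 b) = x^2*y*z - x*y^2 - x*z^2 + x

x^2*y*z - x*y^2 - x*z^2 + x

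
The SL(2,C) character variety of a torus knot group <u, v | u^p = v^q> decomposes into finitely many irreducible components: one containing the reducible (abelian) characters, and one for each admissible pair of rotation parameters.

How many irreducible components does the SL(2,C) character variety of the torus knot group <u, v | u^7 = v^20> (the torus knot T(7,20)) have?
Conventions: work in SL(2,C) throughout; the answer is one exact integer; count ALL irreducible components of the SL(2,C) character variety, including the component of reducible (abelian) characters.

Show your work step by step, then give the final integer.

In the torus knot group T(7,20), u^7 = v^20 is central, so an irreducible representation sends it to +I or -I (Schur).
On an irreducible component, tr(u) is locked at 2*cos(pi*alpha/7) for some alpha in 1..6, and tr(v) at 2*cos(pi*beta/20) for some beta in 1..19.
u^7 = (-1)^alpha I and v^20 = (-1)^beta I must agree, so alpha and beta have equal parity.
Counting: 3 odd alphas x 10 odd betas + 3 even alphas x 9 even betas = 30 + 27 = 57.
That is 57 components of irreducible characters, and with the reducible (abelian) component the total is 58.

58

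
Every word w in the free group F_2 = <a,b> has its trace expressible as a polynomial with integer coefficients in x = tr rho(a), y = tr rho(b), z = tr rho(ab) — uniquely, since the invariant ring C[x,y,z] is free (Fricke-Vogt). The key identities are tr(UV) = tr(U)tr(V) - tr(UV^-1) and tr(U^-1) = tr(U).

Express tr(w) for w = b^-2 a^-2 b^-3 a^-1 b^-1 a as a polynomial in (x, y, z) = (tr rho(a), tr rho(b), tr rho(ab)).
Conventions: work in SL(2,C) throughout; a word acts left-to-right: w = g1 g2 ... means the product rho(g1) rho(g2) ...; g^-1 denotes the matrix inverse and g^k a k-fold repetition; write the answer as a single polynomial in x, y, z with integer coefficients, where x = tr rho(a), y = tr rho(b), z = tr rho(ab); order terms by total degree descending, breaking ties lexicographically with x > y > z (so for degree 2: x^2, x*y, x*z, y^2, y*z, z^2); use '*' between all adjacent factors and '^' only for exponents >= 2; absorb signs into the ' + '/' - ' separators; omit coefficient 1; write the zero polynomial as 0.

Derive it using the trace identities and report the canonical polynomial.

x^2*y^4*z^2 - 2*x^3*y^3*z - x*y^5*z - x*y^3*z^3 + x^4*y^2 + x^2*y^4 + y^4*z^2 + x^3*y*z + 4*x*y^3*z + x*y*z^3 - 4*x^2*y^2 - y^4 - 3*y^2*z^2 - 2*x*y*z + 4*y^2 + z^2 - 2

next, tr(b^-1) = tr(b) = y
tr(b^-1 a) = tr(a)*tr(b) - tr(a b)   [inverse elimination on b] = x*y - z
next, tr(a^-1 b^-1) = tr(b^-1)*tr(a) - tr(b^-1 a)   [inverse elimination on a] = z
and tr(b^-1 a^-1 b^-1) = tr(a^-1 b^-1)*tr(b) - tr(a^-1)   [inverse elimination on b] = y*z - x
and tr(b a b a) = tr(b a)*tr(b a) - tr(1)   [split at a repeated b] = z^2 - 2
tr(a^-1 b a b) = tr(b a b)*tr(a) - tr(b a b a)   [inverse elimination on a] = x*y*z - x^2 - z^2 + 2
tr(a^-2 b a b) = tr(a^-1 b a b)*tr(a) - tr(a^-1 b a b a)   [inverse elimination on a] = x^2*y*z - x^3 - x*z^2 - y*z + 3*x
next, tr(a^-1 b a b^-1 a^-1) = tr(a^-2 b a)*tr(b) - tr(a^-2 b a b)   [inverse elimination on b] = -x^2*y*z + x^3 + x*y^2 + x*z^2 - 3*x
and tr(b^2) = tr(b)*tr(b) - tr(1)   [square of b] = y^2 - 2
tr(b a^-1 b) = tr(b^2)*tr(a) - tr(b^2 a)   [inverse elimination on a] = x*y^2 - y*z - x
next, tr(b a b^2) = tr(b)*tr(b a b) - tr(b a)   [square of b] = y^2*z - x*y - z
tr(a b a) = tr(a)*tr(b a) - tr(b)   [square of a] = x*z - y
next, tr(b a b^2 a) = tr(b)*tr(a b a b) - tr(a b a)   [square of b] = y*z^2 - x*z - y
tr(b a^-1 b a b) = tr(b a b^2)*tr(a) - tr(b a b^2 a)   [inverse elimination on a] = x*y^2*z - x^2*y - y*z^2 + y
and tr(b a b a b a) = tr(a b)*tr(a b a b) - tr(a^-1 b^-1)   [split at a repeated a] = z^3 - 3*z
and tr(b a^-1 b a b a) = tr(b a b a b)*tr(a) - tr(b a b a b a)   [inverse elimination on a] = x*y*z^2 - x^2*z - z^3 - x*y + 3*z
tr(a^-1 b a^-1 b a b) = tr(b a^-1 b a b)*tr(a) - tr(b a^-1 b a b a)   [inverse elimination on a] = x^2*y^2*z - x^3*y - 2*x*y*z^2 + x^2*z + z^3 + 2*x*y - 3*z
and tr(a^-1 b a b^-1 a^-1 b) = tr(a^-1 b a^-1 b a)*tr(b) - tr(a^-1 b a^-1 b a b)   [inverse elimination on b] = -x^2*y^2*z + x^3*y + x*y^3 + 2*x*y*z^2 - x^2*z - y^2*z - z^3 - 3*x*y + 3*z
and tr(a b^-1 a^-1 b^-1 a^-1 b) = tr(a^-1 b a b^-1 a^-1)*tr(b) - tr(a^-1 b a b^-1 a^-1 b)   [inverse elimination on b] = -x*y*z^2 + x^2*z + y^2*z + z^3 - 3*z
tr(b^-1 a^-1 b^-1 a^-1 b^-1 a) = tr(a b^-1 a^-1 b^-1 a^-1)*tr(b) - tr(a b^-1 a^-1 b^-1 a^-1 b)   [inverse elimination on b] = x*y*z^2 - x^2*z - z^3 - x*y + 3*z
tr(a^-1 b^-1 a^-1 b^-1 a b^-2) = tr(b^-1 a^-1 b^-1 a^-1 b^-1 a)*tr(b) - tr(b^-1 a^-1 b^-1 a^-1 b^-1 a b)   [inverse elimination on b] = x*y^2*z^2 - x^2*y*z - y*z^3 - x*y^2 + 2*y*z + x
tr(b^-1 a^-1 b^-1 a b^-2) = tr(a^-1 b^-1 a b^-2)*tr(b) - tr(a^-1 b^-1 a b^-1)   [inverse elimination on b] = x*y^3*z - x^2*y^2 - y^2*z^2 - x*y*z + x^2 + y^2 + z^2 - 2
next, tr(b^-1 a^-1 b^-1 a b^-2 a^-2) = tr(a^-1 b^-1 a^-1 b^-1 a b^-2)*tr(a) - tr(a^-1 b^-1 a^-1 b^-1 a b^-2 a)   [inverse elimination on a] = x^2*y^2*z^2 - x^3*y*z - x*y^3*z - x*y*z^3 + y^2*z^2 + 3*x*y*z - y^2 - z^2 + 2
next, tr(a b^-2 a^-2 b) = tr(b^-1 a^-2 b a)*tr(b) - tr(b^-1 a^-2 b a b)   [inverse elimination on b] = -x^2*y^2*z + x^3*y + x*y^3 + x*y*z^2 - 4*x*y + z
tr(b^-1 a b^-2 a^-2) = tr(a b^-2 a^-2)*tr(b) - tr(a b^-2 a^-2 b)   [inverse elimination on b] = x^2*y^2*z - x^3*y - x*y^3 - x*y*z^2 + y^2*z + 3*x*y - z
tr(a^-1 b^-1 a b^-2 a^-2) = tr(b^-1 a b^-2 a^-2)*tr(a) - tr(b^-1 a b^-2 a^-1)   [inverse elimination on a] = x^3*y^2*z - x^4*y - x^2*y^3 - x^2*y*z^2 + 4*x^2*y + y*z^2 - x*z - y
and tr(b^-2 a^-1 b^-1 a b^-2 a^-2) = tr(b^-1 a^-1 b^-1 a b^-2 a^-2)*tr(b) - tr(b^-1 a^-1 b^-1 a b^-2 a^-2 b)   [inverse elimination on b] = x^2*y^3*z^2 - 2*x^3*y^2*z - x*y^4*z - x*y^2*z^3 + x^4*y + x^2*y^3 + x^2*y*z^2 + y^3*z^2 + 3*x*y^2*z - 4*x^2*y - y^3 - 2*y*z^2 + x*z + 3*y
next, tr(b^-2 a^-2 b^-3 a^-1 b^-1 a) = tr(b^-2 a^-1 b^-1 a b^-2 a^-2)*tr(b) - tr(b^-2 a^-1 b^-1 a b^-2 a^-2 b)   [inverse elimination on b] = x^2*y^4*z^2 - 2*x^3*y^3*z - x*y^5*z - x*y^3*z^3 + x^4*y^2 + x^2*y^4 + y^4*z^2 + x^3*y*z + 4*x*y^3*z + x*y*z^3 - 4*x^2*y^2 - y^4 - 3*y^2*z^2 - 2*x*y*z + 4*y^2 + z^2 - 2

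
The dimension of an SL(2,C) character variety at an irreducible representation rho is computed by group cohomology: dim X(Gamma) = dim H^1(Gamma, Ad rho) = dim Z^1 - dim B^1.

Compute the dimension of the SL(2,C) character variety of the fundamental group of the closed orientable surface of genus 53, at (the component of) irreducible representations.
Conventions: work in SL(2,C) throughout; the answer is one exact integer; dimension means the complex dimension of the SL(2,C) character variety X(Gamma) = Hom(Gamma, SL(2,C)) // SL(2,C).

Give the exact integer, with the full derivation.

The genus-53 surface group: 2g = 106 generators, one relator prod [a_i, b_i].
A cocycle assigns one sl_2 vector per generator subject to the relator condition d_2(z) = 0: dim of the unconstrained space is 3*2g = 318.
d_2 is surjective at irreducible rho (its cokernel H^2 is dual to H^0 = 0), so dim Z^1 = 318 - 3 = 315.
As always at irreducible rho, dim B^1 = 3.
dim X = dim H^1 = 315 - 3 = 312.

312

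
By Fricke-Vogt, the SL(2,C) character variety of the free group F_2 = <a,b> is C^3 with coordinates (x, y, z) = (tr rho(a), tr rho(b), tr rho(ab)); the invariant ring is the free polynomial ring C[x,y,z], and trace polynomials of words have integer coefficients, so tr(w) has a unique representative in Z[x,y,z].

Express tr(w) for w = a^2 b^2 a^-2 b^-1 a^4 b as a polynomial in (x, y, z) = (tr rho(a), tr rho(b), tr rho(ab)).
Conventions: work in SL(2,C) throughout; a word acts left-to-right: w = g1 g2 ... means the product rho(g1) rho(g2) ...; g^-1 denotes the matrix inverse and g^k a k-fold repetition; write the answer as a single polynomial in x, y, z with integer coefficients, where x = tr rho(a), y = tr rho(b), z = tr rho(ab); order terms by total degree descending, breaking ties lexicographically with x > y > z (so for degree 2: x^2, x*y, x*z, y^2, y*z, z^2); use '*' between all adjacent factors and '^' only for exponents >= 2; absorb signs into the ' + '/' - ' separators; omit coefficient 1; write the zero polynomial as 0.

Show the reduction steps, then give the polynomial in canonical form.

tr(b a b a) = tr(b a) * tr(b a) - tr(1)  (split on b) = z^2 - 2
tr(b a b) = tr(b) * tr(a b) - tr(a)  (reduce the b square) = y*z - x
so tr(a^2 b a b) = tr(a) * tr(b a b a) - tr(b a b)  (reduce the a square) = x*z^2 - y*z - x
reduce: tr(a b a) = tr(a) * tr(b a) - tr(b)  (reduce the a square) = x*z - y
tr(a^2 b a) = tr(a) * tr(a b a) - tr(a b)  (reduce the a square) = x^2*z - x*y - z
tr(a b a b^2 a) = tr(b) * tr(a^2 b a b) - tr(a^2 b a)  (reduce the b square) = x*y*z^2 - x^2*z - y^2*z + z
tr(a b a b^2) = tr(b) * tr(a b a b) - tr(a b a)  (reduce the b square) = y*z^2 - x*z - y
tr(b^2 a^3 b a) = tr(a) * tr(a b a b^2 a) - tr(a b a b^2)  (reduce the a square) = x^2*y*z^2 - x^3*z - x*y^2*z - y*z^2 + 2*x*z + y
so tr(b^3 a) = tr(b) * tr(b a b) - tr(b a)  (reduce the b square) = y^2*z - x*y - z
reduce: tr(b^2) = tr(b) * tr(b) - tr(1)  (reduce the b square) = y^2 - 2
reduce: tr(b^3) = tr(b) * tr(b^2) - tr(b)  (reduce the b square) = y^3 - 3*y
tr(a b^3 a) = tr(a) * tr(b^3 a) - tr(b^3)  (reduce the a square) = x*y^2*z - x^2*y - y^3 - x*z + 3*y
reduce: tr(b^2 a^3 b) = tr(a) * tr(a b^3 a) - tr(a b^3)  (reduce the a square) = x^2*y^2*z - x^3*y - x*y^3 - x^2*z - y^2*z + 4*x*y + z
so tr(a^3 b a^2 b^2) = tr(a) * tr(b^2 a^3 b a) - tr(b^2 a^3 b)  (reduce the a square) = x^3*y*z^2 - x^4*z - 2*x^2*y^2*z + x^3*y + x*y^3 - x*y*z^2 + 3*x^2*z + y^2*z - 3*x*y - z
reduce: tr(a b a^2 b^2 a) = tr(a) * tr(b^2 a^2 b a) - tr(b^2 a^2 b)  (reduce the a square) = x^2*y*z^2 - x^3*z - 2*x*y^2*z + x^2*y + y^3 + 2*x*z - 3*y
reduce: tr(a^4 b a^2 b^2) = tr(a) * tr(a b a^2 b^2 a^2) - tr(a b a^2 b^2 a)  (reduce the a square) = x^4*y*z^2 - x^5*z - 2*x^3*y^2*z + x^4*y + x^2*y^3 - 2*x^2*y*z^2 + 4*x^3*z + 3*x*y^2*z - 4*x^2*y - y^3 - 3*x*z + 3*y
tr(a^2) = tr(a) * tr(a) - tr(1)  (reduce the a square) = x^2 - 2
tr(b a^2 b) = tr(b) * tr(a^2 b) - tr(a^2)  (reduce the b square) = x*y*z - x^2 - y^2 + 2
tr(a b a^2 b a) = tr(a) * tr(b a^2 b a) - tr(b a^2 b)  (reduce the a square) = x^2*z^2 - 2*x*y*z + y^2 - 2
reduce: tr(b a^2 b a^3) = tr(a) * tr(a b a^2 b a) - tr(a b a^2 b)  (reduce the a square) = x^3*z^2 - 2*x^2*y*z + x*y^2 - x*z^2 + y*z - x
reduce: tr(a^4 b a^2 b) = tr(a) * tr(b a^2 b a^3) - tr(b a^2 b a^2)  (reduce the a square) = x^4*z^2 - 2*x^3*y*z + x^2*y^2 - 2*x^2*z^2 + 3*x*y*z - x^2 - y^2 + 2
tr(b a^4 b a^2 b^2) = tr(b) * tr(a^4 b a^2 b^2) - tr(a^4 b a^2 b)  (reduce the b square) = x^4*y^2*z^2 - x^5*y*z - 2*x^3*y^3*z + x^4*y^2 - x^4*z^2 + x^2*y^4 - 2*x^2*y^2*z^2 + 6*x^3*y*z + 3*x*y^3*z - 5*x^2*y^2 + 2*x^2*z^2 - y^4 - 6*x*y*z + x^2 + 4*y^2 - 2
tr(b a b a b a) = tr(a b) * tr(a b a b) - tr(a^-1 b^-1)  (split on a) = z^3 - 3*z
so tr(a b a b a b a) = tr(a) * tr(b a b a b a) - tr(b a b a b)  (reduce the a square) = x*z^3 - y*z^2 - 2*x*z + y
tr(b a b a^3 b a) = tr(a) * tr(a b a b a b a) - tr(a b a b a b)  (reduce the a square) = x^2*z^3 - x*y*z^2 - 2*x^2*z - z^3 + x*y + 3*z
reduce: tr(b^2 a b a^2) = tr(b) * tr(a b a^2 b) - tr(a b a^2)  (reduce the b square) = x*y*z^2 - x^2*z - y^2*z + z
so tr(b a b a^3 b) = tr(a) * tr(b^2 a b a^2) - tr(b^2 a b a)  (reduce the a square) = x^2*y*z^2 - x^3*z - x*y^2*z - y*z^2 + 2*x*z + y
tr(a b a^2 b a b a^2) = tr(a) * tr(b a b a^3 b a) - tr(b a b a^3 b)  (reduce the a square) = x^3*z^3 - 2*x^2*y*z^2 - x^3*z + x*y^2*z - x*z^3 + x^2*y + y*z^2 + x*z - y
tr(a b a^2 b a b a) = tr(a) * tr(b a b a^2 b a) - tr(b a b a^2 b)  (reduce the a square) = x^2*z^3 - 2*x*y*z^2 - x^2*z + y^2*z + x*y - z
tr(a b a^4 b a^2 b) = tr(a) * tr(a b a^2 b a b a^2) - tr(a b a^2 b a b a)  (reduce the a square) = x^4*z^3 - 2*x^3*y*z^2 - x^4*z + x^2*y^2*z - 2*x^2*z^3 + x^3*y + 3*x*y*z^2 + 2*x^2*z - y^2*z - 2*x*y + z
so tr(a^2 b a b a) = tr(a) * tr(a b a b a) - tr(a b a b)  (reduce the a square) = x^2*z^2 - x*y*z - x^2 - z^2 + 2
tr(b a^4 b a) = tr(a) * tr(a^2 b a b a) - tr(a^2 b a b)  (reduce the a square) = x^3*z^2 - x^2*y*z - x^3 - 2*x*z^2 + y*z + 3*x
reduce: tr(a b a^4 b a^2) = tr(a) * tr(b a^4 b a^2) - tr(b a^4 b a)  (reduce the a square) = x^5*z^2 - 2*x^4*y*z + x^3*y^2 - 3*x^3*z^2 + 4*x^2*y*z - x*y^2 + 2*x*z^2 - y*z - x
tr(b a^4 b a^2 b^2 a) = tr(b) * tr(a b a^4 b a^2 b) - tr(a b a^4 b a^2)  (reduce the b square) = x^4*y*z^3 - x^5*z^2 - 2*x^3*y^2*z^2 + x^4*y*z + x^2*y^3*z - 2*x^2*y*z^3 + 3*x^3*z^2 + 3*x*y^2*z^2 - 2*x^2*y*z - y^3*z - x*y^2 - 2*x*z^2 + 2*y*z + x
tr(a^4 b a^2 b^2 a^-1 b) = tr(b a^4 b a^2 b^2) * tr(a) - tr(b a^4 b a^2 b^2 a)  (eliminate a^-1) = x^5*y^2*z^2 - x^6*y*z - 2*x^4*y^3*z - x^4*y*z^3 + x^5*y^2 + x^3*y^4 + 5*x^4*y*z + 2*x^2*y^3*z + 2*x^2*y*z^3 - 5*x^3*y^2 - x^3*z^2 - x*y^4 - 3*x*y^2*z^2 - 4*x^2*y*z + y^3*z + x^3 + 5*x*y^2 + 2*x*z^2 - 2*y*z - 3*x
tr(a^-1 b^-1 a^4 b a^2 b^2) = tr(a^4 b a^2 b^2 a^-1) * tr(b) - tr(a^4 b a^2 b^2 a^-1 b)  (eliminate b^-1) = -x^5*y^2*z^2 + x^6*y*z + 2*x^4*y^3*z + x^4*y*z^3 - x^5*y^2 - x^3*y^4 + x^3*y^2*z^2 - 6*x^4*y*z - 4*x^2*y^3*z - 2*x^2*y*z^3 + 6*x^3*y^2 + x^3*z^2 + 2*x*y^4 + 2*x*y^2*z^2 + 7*x^2*y*z - x^3 - 8*x*y^2 - 2*x*z^2 + y*z + 3*x
so tr(a^2 b^2 a^-2 b^-1 a^4 b) = tr(a^-1 b^-1 a^4 b a^2 b^2) * tr(a) - tr(a^-1 b^-1 a^4 b a^2 b^2 a)  (eliminate a^-1) = -x^6*y^2*z^2 + x^7*y*z + 2*x^5*y^3*z + x^5*y*z^3 - x^6*y^2 - x^4*y^4 + x^4*y^2*z^2 - 6*x^5*y*z - 4*x^3*y^3*z - 2*x^3*y*z^3 + 6*x^4*y^2 + 2*x^2*y^4 + 2*x^2*y^2*z^2 + 9*x^3*y*z - x^4 - 9*x^2*y^2 - 2*x*y*z + 4*x^2 + y^2 - 2

-x^6*y^2*z^2 + x^7*y*z + 2*x^5*y^3*z + x^5*y*z^3 - x^6*y^2 - x^4*y^4 + x^4*y^2*z^2 - 6*x^5*y*z - 4*x^3*y^3*z - 2*x^3*y*z^3 + 6*x^4*y^2 + 2*x^2*y^4 + 2*x^2*y^2*z^2 + 9*x^3*y*z - x^4 - 9*x^2*y^2 - 2*x*y*z + 4*x^2 + y^2 - 2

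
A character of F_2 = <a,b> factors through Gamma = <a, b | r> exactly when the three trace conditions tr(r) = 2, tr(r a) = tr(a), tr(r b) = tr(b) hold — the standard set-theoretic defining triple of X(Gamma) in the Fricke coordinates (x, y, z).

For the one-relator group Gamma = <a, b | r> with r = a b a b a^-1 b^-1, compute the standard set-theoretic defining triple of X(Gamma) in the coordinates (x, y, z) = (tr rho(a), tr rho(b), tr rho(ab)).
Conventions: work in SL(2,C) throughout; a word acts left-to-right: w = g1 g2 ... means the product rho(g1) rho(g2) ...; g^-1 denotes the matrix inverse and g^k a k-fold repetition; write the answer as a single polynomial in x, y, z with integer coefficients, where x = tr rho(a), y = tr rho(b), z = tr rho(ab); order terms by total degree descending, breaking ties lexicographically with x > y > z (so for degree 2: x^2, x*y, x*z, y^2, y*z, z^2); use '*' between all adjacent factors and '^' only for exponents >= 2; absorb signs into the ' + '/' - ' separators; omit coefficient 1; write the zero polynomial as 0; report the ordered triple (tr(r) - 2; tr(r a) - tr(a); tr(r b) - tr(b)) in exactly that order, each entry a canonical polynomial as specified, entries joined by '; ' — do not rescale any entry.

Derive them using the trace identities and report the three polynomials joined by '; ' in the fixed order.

-x*y*z^2 + x^2*z + y^2*z + z^3 - 3*z - 2; -x^2*y*z^2 + x^3*z + x*y^2*z + x*z^3 - 3*x*z - x - y; y*z - x - y

trace(a b a) = trace(a)*trace(b a) - trace(b)   [square of a] = x*z - y
next, trace(b a b a) = trace(a b)*trace(a b) - trace(1)   [split at a repeated a] = z^2 - 2
trace(b a b) = trace(b)*trace(a b) - trace(a)   [square of b] = y*z - x
trace(a b a b a) = trace(a)*trace(b a b a) - trace(b a b)   [square of a] = x*z^2 - y*z - x
next, trace(a b a b a b) = trace(b a)*trace(b a b a) - trace(b^-1 a^-1)   [split at a repeated b] = z^3 - 3*z
trace(b^-1 a b a b a) = trace(a b a b a)*trace(b) - trace(a b a b a b)   [inverse elimination on b] = x*y*z^2 - y^2*z - z^3 - x*y + 3*z
and trace(a b a b a^-1 b^-1) = trace(b^-1 a b a b)*trace(a) - trace(b^-1 a b a b a)   [inverse elimination on a] = -x*y*z^2 + x^2*z + y^2*z + z^3 - 3*z
and trace(a^2 b a) = trace(a)*trace(a b a) - trace(a b)  (reduce the a square) = x^2*z - x*y - z
trace(a^2 b a b a) = trace(a)*trace(b a b a^2) - trace(b a b a)  (reduce the a square) = x^2*z^2 - x*y*z - x^2 - z^2 + 2
trace(b a b a b) = trace(b)*trace(a b a b) - trace(a b a)  (reduce the b square) = y*z^2 - x*z - y
trace(a^2 b a b a b) = trace(a)*trace(b a b a b a) - trace(b a b a b)  (reduce the a square) = x*z^3 - y*z^2 - 2*x*z + y
trace(b^-1 a^2 b a b a) = trace(a^2 b a b a)*trace(b) - trace(a^2 b a b a b)  (eliminate b^-1) = x^2*y*z^2 - x*y^2*z - x*z^3 - x^2*y + 2*x*z + y
trace(a b a b a^-1 b^-1 a) = trace(b^-1 a^2 b a b)*trace(a) - trace(b^-1 a^2 b a b a)  (eliminate a^-1) = -x^2*y*z^2 + x^3*z + x*y^2*z + x*z^3 - 3*x*z - y
assemble the triple (trace(r) - 2; trace(r a) - x; trace(r b) - y)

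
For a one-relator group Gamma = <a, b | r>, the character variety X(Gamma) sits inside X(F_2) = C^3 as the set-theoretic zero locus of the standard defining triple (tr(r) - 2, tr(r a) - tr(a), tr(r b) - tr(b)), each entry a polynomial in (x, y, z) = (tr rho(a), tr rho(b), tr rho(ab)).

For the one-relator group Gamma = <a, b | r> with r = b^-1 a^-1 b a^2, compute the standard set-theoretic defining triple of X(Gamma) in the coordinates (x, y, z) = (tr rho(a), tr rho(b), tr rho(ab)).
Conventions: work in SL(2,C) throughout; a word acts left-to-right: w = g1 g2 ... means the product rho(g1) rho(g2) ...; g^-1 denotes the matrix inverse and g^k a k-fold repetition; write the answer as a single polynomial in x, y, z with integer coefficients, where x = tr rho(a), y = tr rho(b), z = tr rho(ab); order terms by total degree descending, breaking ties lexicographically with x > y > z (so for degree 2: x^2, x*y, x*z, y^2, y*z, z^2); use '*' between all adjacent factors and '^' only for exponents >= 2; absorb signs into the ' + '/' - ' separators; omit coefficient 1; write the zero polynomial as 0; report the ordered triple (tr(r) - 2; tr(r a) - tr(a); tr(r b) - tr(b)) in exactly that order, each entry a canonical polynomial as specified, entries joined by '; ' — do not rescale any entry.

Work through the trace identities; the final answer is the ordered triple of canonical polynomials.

next, trace(b^2 a) = trace(b) trace(a b) - trace(a)   [square of b] = y*z - x
next, trace(b^2) = trace(b) trace(b) - trace(1)   [square of b] = y^2 - 2
trace(b a^2 b) = trace(a) trace(b^2 a) - trace(b^2)   [square of a] = x*y*z - x^2 - y^2 + 2
trace(b a b a) = trace(a b) trace(a b) - trace(1)   [split at a repeated a] = z^2 - 2
trace(b a^2 b a) = trace(a) trace(b a b a) - trace(b a b)   [square of a] = x*z^2 - y*z - x
and trace(a^-1 b a^2 b) = trace(b a^2 b) trace(a) - trace(b a^2 b a)   [inverse elimination on a] = x^2*y*z - x^3 - x*y^2 - x*z^2 + y*z + 3*x
trace(b^-1 a^-1 b a^2) = trace(a^-1 b a^2) trace(b) - trace(a^-1 b a^2 b)   [inverse elimination on b] = -x^2*y*z + x^3 + x*y^2 + x*z^2 - 3*x
next, trace(b a^2) = trace(a) trace(b a) - trace(b) = x*z - y
next, trace(a^3 b) = trace(a) trace(b a^2) - trace(b a) = x^2*z - x*y - z
trace(a^2) = trace(a) trace(a) - trace(1) = x^2 - 2
trace(a^3) = trace(a) trace(a^2) - trace(a) = x^3 - 3*x
next, trace(b a^3 b) = trace(b) trace(a^3 b) - trace(a^3) = x^2*y*z - x^3 - x*y^2 - y*z + 3*x
next, trace(b a^3 b a) = trace(a) trace(a b a b a) - trace(a b a b) = x^2*z^2 - x*y*z - x^2 - z^2 + 2
next, trace(a^-1 b a^3 b) = trace(b a^3 b) trace(a) - trace(b a^3 b a) = x^3*y*z - x^4 - x^2*y^2 - x^2*z^2 + 4*x^2 + z^2 - 2
trace(b^-1 a^-1 b a^3) = trace(a^-1 b a^3) trace(b) - trace(a^-1 b a^3 b) = -x^3*y*z + x^4 + x^2*y^2 + x^2*z^2 + x*y*z - 4*x^2 - y^2 - z^2 + 2
assemble the triple (trace(r) - 2; trace(r a) - x; trace(r b) - y)

-x^2*y*z + x^3 + x*y^2 + x*z^2 - 3*x - 2; -x^3*y*z + x^4 + x^2*y^2 + x^2*z^2 + x*y*z - 4*x^2 - y^2 - z^2 - x + 2; -y + z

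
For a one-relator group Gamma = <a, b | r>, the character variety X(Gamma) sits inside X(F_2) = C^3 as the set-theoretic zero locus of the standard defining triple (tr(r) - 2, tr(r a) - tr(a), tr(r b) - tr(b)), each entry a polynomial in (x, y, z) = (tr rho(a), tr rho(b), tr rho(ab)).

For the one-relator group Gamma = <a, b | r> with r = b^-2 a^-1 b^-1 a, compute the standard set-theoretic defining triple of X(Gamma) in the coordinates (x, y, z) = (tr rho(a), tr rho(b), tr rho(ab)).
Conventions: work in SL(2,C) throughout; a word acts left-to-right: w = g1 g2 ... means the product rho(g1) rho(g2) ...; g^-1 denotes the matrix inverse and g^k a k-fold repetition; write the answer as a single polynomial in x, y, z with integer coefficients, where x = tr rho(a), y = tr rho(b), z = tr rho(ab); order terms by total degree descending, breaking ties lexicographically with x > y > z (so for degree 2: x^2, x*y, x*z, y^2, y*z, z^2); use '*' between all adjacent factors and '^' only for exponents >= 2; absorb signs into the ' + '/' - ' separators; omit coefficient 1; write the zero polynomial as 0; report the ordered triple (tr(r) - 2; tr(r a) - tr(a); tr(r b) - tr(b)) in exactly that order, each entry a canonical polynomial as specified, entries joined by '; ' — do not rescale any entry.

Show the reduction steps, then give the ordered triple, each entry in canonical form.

trace(b^-1 a) = trace(a)*trace(b) - trace(a b) = x*y - z
so trace(b^-2 a) = trace(b^-1 a)*trace(b) - trace(b^-1 a b) = x*y^2 - y*z - x
trace(b^-1 a b^-2) = trace(b^-2 a)*trace(b) - trace(b^-2 a b) = x*y^3 - y^2*z - 2*x*y + z
trace(a^2) = trace(a)*trace(a) - trace(1) = x^2 - 2
so trace(a^2 b) = trace(a)*trace(b a) - trace(b) = x*z - y
trace(a^2 b^-1) = trace(a^2)*trace(b) - trace(a^2 b) = x^2*y - x*z - y
trace(a b^-2 a) = trace(a^2 b^-1)*trace(b) - trace(a^2) = x^2*y^2 - x*y*z - x^2 - y^2 + 2
so trace(a b a b) = trace(a b)*trace(a b) - trace(1)   [split at repeated a] = z^2 - 2
reduce: trace(a b a b^-1) = trace(a b a)*trace(b) - trace(a b a b) = x*y*z - y^2 - z^2 + 2
reduce: trace(a b^-2 a b) = trace(a b a b^-1)*trace(b) - trace(a b a) = x*y^2*z - y^3 - y*z^2 - x*z + 3*y
trace(b^-1 a b^-2 a) = trace(a b^-2 a)*trace(b) - trace(a b^-2 a b) = x^2*y^3 - 2*x*y^2*z - x^2*y + y*z^2 + x*z - y
so trace(b^-2 a^-1 b^-1 a) = trace(b^-1 a b^-2)*trace(a) - trace(b^-1 a b^-2 a) = x*y^2*z - x^2*y - y*z^2 + y
reduce: trace(b^-1 a^2 b^-2) = trace(b^-2 a^2)*trace(b) - trace(b^-2 a^2 b) = x^2*y^3 - x*y^2*z - 2*x^2*y - y^3 + x*z + 3*y
trace(a^3) = trace(a)*trace(a^2) - trace(a) = x^3 - 3*x
trace(a^3 b) = trace(a)*trace(b a^2) - trace(b a) = x^2*z - x*y - z
trace(b^-1 a^3) = trace(a^3)*trace(b) - trace(a^3 b) = x^3*y - x^2*z - 2*x*y + z
reduce: trace(a^2 b^-2 a) = trace(b^-1 a^3)*trace(b) - trace(b^-1 a^3 b) = x^3*y^2 - x^2*y*z - x^3 - 2*x*y^2 + y*z + 3*x
trace(b a b) = trace(b)*trace(a b) - trace(a) = y*z - x
trace(a b a^2 b) = trace(a)*trace(b a b a) - trace(b a b) = x*z^2 - y*z - x
trace(a b a^2 b^-1) = trace(a b a^2)*trace(b) - trace(a b a^2 b) = x^2*y*z - x*y^2 - x*z^2 + x
reduce: trace(a^2 b^-2 a b) = trace(a b a^2 b^-1)*trace(b) - trace(a b a^2) = x^2*y^2*z - x*y^3 - x*y*z^2 - x^2*z + 2*x*y + z
so trace(b^-1 a^2 b^-2 a) = trace(a^2 b^-2 a)*trace(b) - trace(a^2 b^-2 a b) = x^3*y^3 - 2*x^2*y^2*z - x^3*y - x*y^3 + x*y*z^2 + x^2*z + y^2*z + x*y - z
trace(b^-2 a^-1 b^-1 a^2) = trace(b^-1 a^2 b^-2)*trace(a) - trace(b^-1 a^2 b^-2 a) = x^2*y^2*z - x^3*y - x*y*z^2 - y^2*z + 2*x*y + z
so trace(a b^-1 a^-1 b) = trace(b a b^-1)*trace(a) - trace(b a b^-1 a) = -x*y*z + x^2 + y^2 + z^2 - 2
trace(b^-1 a^-1 b^-1 a) = trace(a b^-1 a^-1)*trace(b) - trace(a b^-1 a^-1 b) = x*y*z - x^2 - z^2 + 2
assemble the triple (trace(r) - 2; trace(r a) - x; trace(r b) - y)

x*y^2*z - x^2*y - y*z^2 + y - 2; x^2*y^2*z - x^3*y - x*y*z^2 - y^2*z + 2*x*y - x + z; x*y*z - x^2 - z^2 - y + 2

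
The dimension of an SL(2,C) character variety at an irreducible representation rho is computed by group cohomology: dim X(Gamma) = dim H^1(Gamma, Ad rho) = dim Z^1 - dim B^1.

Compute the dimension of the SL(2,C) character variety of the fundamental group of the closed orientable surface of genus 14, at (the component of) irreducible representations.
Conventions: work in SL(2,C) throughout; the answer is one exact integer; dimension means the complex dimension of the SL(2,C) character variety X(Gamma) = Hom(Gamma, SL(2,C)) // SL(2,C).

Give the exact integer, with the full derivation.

78

pi_1 of the closed genus-14 surface has 28 generators bound by the single product-of-commutators relator.
Unconstrained cocycle data is one sl_2 vector per generator (84 dimensions), cut by the relator condition d_2(z) = 0.
d_2 is surjective at irreducible rho (its cokernel H^2 is dual to H^0 = 0), so dim Z^1 = 84 - 3 = 81.
dim B^1 = 3 (coboundaries, injective at irreducible rho).
Hence dim X = 81 - 3 = 78.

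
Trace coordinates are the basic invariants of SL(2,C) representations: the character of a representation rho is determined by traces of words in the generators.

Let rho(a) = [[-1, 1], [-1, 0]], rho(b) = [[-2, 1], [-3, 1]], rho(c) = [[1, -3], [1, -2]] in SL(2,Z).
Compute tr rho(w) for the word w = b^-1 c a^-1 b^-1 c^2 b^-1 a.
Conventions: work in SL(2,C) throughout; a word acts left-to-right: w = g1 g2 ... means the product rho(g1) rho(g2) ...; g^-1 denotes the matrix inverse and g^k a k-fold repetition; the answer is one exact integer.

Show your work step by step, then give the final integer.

38

rho(b^-1) = [[1, -1], [3, -2]]
... * rho(c) = [[1, -3], [1, -2]]  ->  [[0, -1], [1, -5]]
... * rho(a^-1) = [[0, -1], [1, -1]]  ->  [[-1, 1], [-5, 4]]
... * rho(b^-1) = [[1, -1], [3, -2]]  ->  [[2, -1], [7, -3]]
... * rho(c) = [[1, -3], [1, -2]]  ->  [[1, -4], [4, -15]]
... * rho(c) = [[1, -3], [1, -2]]  ->  [[-3, 5], [-11, 18]]
... * rho(b^-1) = [[1, -1], [3, -2]]  ->  [[12, -7], [43, -25]]
... * rho(a) = [[-1, 1], [-1, 0]]  ->  [[-5, 12], [-18, 43]]
tr = -5 + 43 = 38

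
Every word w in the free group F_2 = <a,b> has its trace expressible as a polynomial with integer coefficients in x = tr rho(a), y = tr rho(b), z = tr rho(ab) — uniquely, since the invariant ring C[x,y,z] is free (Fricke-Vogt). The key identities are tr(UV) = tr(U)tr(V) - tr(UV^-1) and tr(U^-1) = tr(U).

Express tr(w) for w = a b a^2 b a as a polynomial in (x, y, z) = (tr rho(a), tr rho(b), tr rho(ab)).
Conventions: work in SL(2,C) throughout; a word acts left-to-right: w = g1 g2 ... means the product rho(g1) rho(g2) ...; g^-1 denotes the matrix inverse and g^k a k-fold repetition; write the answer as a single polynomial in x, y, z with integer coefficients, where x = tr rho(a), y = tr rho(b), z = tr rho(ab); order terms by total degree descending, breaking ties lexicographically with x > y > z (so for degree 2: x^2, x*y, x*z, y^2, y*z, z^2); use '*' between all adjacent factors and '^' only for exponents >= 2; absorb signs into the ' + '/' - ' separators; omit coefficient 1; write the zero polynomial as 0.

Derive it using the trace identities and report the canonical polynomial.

x^2*z^2 - 2*x*y*z + y^2 - 2

trace(b a b a) = trace(b a) * trace(b a) - trace(1)   [split at repeated b] = z^2 - 2
trace(b a b) = trace(b) * trace(a b) - trace(a) = y*z - x
trace(b a^2 b a) = trace(a) * trace(b a b a) - trace(b a b) = x*z^2 - y*z - x
and trace(a^2 b) = trace(a) * trace(b a) - trace(b) = x*z - y
and trace(a^2) = trace(a) * trace(a) - trace(1) = x^2 - 2
trace(b a^2 b) = trace(b) * trace(a^2 b) - trace(a^2) = x*y*z - x^2 - y^2 + 2
and trace(a b a^2 b a) = trace(a) * trace(b a^2 b a) - trace(b a^2 b) = x^2*z^2 - 2*x*y*z + y^2 - 2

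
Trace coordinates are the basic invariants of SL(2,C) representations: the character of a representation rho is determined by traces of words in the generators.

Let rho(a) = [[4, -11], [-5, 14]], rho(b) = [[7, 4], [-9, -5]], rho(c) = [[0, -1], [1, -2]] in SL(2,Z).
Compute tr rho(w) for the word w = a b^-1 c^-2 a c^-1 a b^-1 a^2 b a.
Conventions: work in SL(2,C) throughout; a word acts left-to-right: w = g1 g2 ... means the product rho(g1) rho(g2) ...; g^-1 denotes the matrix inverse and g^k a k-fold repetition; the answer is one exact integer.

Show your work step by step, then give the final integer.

-25616129

rho(a) = [[4, -11], [-5, 14]]
... * rho(b^-1) = [[-5, -4], [9, 7]]  ->  [[-119, -93], [151, 118]]
... * rho(c^-1) = [[-2, 1], [-1, 0]]  ->  [[331, -119], [-420, 151]]
... * rho(c^-1) = [[-2, 1], [-1, 0]]  ->  [[-543, 331], [689, -420]]
... * rho(a) = [[4, -11], [-5, 14]]  ->  [[-3827, 10607], [4856, -13459]]
... * rho(c^-1) = [[-2, 1], [-1, 0]]  ->  [[-2953, -3827], [3747, 4856]]
... * rho(a) = [[4, -11], [-5, 14]]  ->  [[7323, -21095], [-9292, 26767]]
... * rho(b^-1) = [[-5, -4], [9, 7]]  ->  [[-226470, -176957], [287363, 224537]]
... * rho(a) = [[4, -11], [-5, 14]]  ->  [[-21095, 13772], [26767, -17475]]
... * rho(a) = [[4, -11], [-5, 14]]  ->  [[-153240, 424853], [194443, -539087]]
... * rho(b) = [[7, 4], [-9, -5]]  ->  [[-4896357, -2737225], [6212884, 3473207]]
... * rho(a) = [[4, -11], [-5, 14]]  ->  [[-5899303, 15538777], [7485501, -19716826]]
tr = -5899303 + -19716826 = -25616129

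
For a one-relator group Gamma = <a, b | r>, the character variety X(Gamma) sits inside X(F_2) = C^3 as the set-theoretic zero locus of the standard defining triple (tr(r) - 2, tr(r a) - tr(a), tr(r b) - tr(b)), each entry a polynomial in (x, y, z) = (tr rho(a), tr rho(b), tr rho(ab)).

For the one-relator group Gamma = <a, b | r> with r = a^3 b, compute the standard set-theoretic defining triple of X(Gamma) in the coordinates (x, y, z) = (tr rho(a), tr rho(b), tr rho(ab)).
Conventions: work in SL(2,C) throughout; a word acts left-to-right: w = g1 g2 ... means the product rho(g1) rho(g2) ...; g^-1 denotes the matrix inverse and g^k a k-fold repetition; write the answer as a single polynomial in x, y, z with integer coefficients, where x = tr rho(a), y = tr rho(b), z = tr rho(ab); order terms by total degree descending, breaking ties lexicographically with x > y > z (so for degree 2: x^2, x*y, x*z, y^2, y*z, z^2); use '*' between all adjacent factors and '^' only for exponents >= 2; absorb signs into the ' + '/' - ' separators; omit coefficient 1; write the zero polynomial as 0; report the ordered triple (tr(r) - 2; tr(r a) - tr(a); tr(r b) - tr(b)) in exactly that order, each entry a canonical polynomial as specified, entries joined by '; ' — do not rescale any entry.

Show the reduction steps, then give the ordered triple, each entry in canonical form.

trace(a b a) = trace(a) * trace(b a) - trace(b)  (reduce the a square) = x*z - y
trace(a^3 b) = trace(a) * trace(a b a) - trace(a b)  (reduce the a square) = x^2*z - x*y - z
trace(a^3 b a) = trace(a) * trace(b a^3) - trace(b a^2)  (reduce the a square) = x^3*z - x^2*y - 2*x*z + y
and trace(a^2) = trace(a) * trace(a) - trace(1) = x^2 - 2
trace(b^2 a^2) = trace(b) * trace(a^2 b) - trace(a^2) = x*y*z - x^2 - y^2 + 2
trace(b^2 a) = trace(b) * trace(a b) - trace(a) = y*z - x
and trace(a^3 b^2) = trace(a) * trace(b^2 a^2) - trace(b^2 a) = x^2*y*z - x^3 - x*y^2 - y*z + 3*x
assemble the triple (trace(r) - 2; trace(r a) - x; trace(r b) - y)

x^2*z - x*y - z - 2; x^3*z - x^2*y - 2*x*z - x + y; x^2*y*z - x^3 - x*y^2 - y*z + 3*x - y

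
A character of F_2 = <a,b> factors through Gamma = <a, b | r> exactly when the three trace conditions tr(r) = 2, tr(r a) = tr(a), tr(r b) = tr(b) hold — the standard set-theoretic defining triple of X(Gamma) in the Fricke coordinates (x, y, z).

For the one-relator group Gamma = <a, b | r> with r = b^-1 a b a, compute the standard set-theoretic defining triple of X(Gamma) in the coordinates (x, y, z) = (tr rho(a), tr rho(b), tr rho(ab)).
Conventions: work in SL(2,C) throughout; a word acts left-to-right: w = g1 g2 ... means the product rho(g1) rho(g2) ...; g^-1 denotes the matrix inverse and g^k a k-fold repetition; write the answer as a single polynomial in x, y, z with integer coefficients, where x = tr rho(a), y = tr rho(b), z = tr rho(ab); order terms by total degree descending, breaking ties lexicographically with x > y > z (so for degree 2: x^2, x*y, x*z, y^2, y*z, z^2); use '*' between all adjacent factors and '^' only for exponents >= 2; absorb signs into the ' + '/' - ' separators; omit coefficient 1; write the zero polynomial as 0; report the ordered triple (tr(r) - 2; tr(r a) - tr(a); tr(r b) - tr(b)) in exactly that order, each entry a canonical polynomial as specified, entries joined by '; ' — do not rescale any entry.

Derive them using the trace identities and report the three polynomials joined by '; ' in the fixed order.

trace(a b a) = trace(a)*trace(b a) - trace(b) = x*z - y
reduce: trace(a b a b) = trace(a b)*trace(a b) - trace(1)   [split at repeated a] = z^2 - 2
trace(b^-1 a b a) = trace(a b a)*trace(b) - trace(a b a b) = x*y*z - y^2 - z^2 + 2
trace(a b a^2) = trace(a)*trace(b a^2) - trace(b a)  (reduce the a square) = x^2*z - x*y - z
so trace(b a b) = trace(b)*trace(a b) - trace(a)  (reduce the b square) = y*z - x
reduce: trace(a b a^2 b) = trace(a)*trace(b a b a) - trace(b a b)  (reduce the a square) = x*z^2 - y*z - x
reduce: trace(b^-1 a b a^2) = trace(a b a^2)*trace(b) - trace(a b a^2 b)  (eliminate b^-1) = x^2*y*z - x*y^2 - x*z^2 + x
assemble the triple (trace(r) - 2; trace(r a) - x; trace(r b) - y)

x*y*z - y^2 - z^2; x^2*y*z - x*y^2 - x*z^2; x*z - 2*y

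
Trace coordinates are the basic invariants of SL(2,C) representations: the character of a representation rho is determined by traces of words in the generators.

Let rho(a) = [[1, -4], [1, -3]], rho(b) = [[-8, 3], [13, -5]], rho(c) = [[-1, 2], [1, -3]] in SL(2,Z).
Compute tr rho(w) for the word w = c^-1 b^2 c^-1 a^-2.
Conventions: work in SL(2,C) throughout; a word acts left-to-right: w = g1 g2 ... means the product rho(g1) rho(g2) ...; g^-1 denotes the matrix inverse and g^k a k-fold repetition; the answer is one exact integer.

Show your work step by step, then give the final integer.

1231

rho(c^-1) = [[-3, -2], [-1, -1]]
... * rho(b) = [[-8, 3], [13, -5]]  ->  [[-2, 1], [-5, 2]]
... * rho(b) = [[-8, 3], [13, -5]]  ->  [[29, -11], [66, -25]]
... * rho(c^-1) = [[-3, -2], [-1, -1]]  ->  [[-76, -47], [-173, -107]]
... * rho(a^-1) = [[-3, 4], [-1, 1]]  ->  [[275, -351], [626, -799]]
... * rho(a^-1) = [[-3, 4], [-1, 1]]  ->  [[-474, 749], [-1079, 1705]]
tr = -474 + 1705 = 1231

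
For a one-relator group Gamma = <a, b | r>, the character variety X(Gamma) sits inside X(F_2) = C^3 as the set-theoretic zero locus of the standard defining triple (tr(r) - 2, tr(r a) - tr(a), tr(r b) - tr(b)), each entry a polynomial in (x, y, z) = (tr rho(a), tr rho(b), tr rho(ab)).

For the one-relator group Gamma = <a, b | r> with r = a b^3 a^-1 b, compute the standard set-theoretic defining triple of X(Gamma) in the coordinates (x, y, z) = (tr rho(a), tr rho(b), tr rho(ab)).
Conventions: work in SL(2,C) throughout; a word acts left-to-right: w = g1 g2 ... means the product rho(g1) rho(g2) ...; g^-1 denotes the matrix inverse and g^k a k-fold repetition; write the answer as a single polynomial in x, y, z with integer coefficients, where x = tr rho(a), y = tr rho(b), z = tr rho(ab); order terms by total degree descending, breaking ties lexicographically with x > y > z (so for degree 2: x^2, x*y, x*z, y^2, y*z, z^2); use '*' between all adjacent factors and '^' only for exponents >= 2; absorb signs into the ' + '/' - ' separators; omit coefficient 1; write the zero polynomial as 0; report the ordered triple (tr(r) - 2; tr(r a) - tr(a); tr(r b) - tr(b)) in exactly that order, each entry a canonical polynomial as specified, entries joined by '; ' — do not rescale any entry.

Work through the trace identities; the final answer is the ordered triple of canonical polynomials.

x*y^3*z - x^2*y^2 - y^2*z^2 - x*y*z + x^2 + y^2 + z^2 - 4; x^2*y^3*z - x^3*y^2 - x*y^4 - x*y^2*z^2 - x^2*y*z + y^3*z + x^3 + 4*x*y^2 + x*z^2 - 2*y*z - 4*x; x*y^4*z - x^2*y^3 - y^3*z^2 - x*y^2*z + x^2*y + y*z^2

so tr(a b^2) = tr(b)*tr(a b) - tr(a) = y*z - x
tr(b^2 a b) = tr(b)*tr(a b^2) - tr(a b) = y^2*z - x*y - z
so tr(b a b^3) = tr(b)*tr(b^2 a b) - tr(b^2 a) = y^3*z - x*y^2 - 2*y*z + x
tr(a b a b) = tr(b a)*tr(b a) - tr(1) = z^2 - 2
tr(a b a) = tr(a)*tr(b a) - tr(b) = x*z - y
tr(a b a b^2) = tr(b)*tr(a b a b) - tr(a b a) = y*z^2 - x*z - y
tr(b a b^3 a) = tr(b)*tr(a b a b^2) - tr(a b a b) = y^2*z^2 - x*y*z - y^2 - z^2 + 2
reduce: tr(a b^3 a^-1 b) = tr(b a b^3)*tr(a) - tr(b a b^3 a) = x*y^3*z - x^2*y^2 - y^2*z^2 - x*y*z + x^2 + y^2 + z^2 - 2
tr(a^2) = tr(a)*tr(a) - tr(1)  (reduce the a square) = x^2 - 2
tr(a^2 b^2) = tr(b)*tr(a^2 b) - tr(a^2)  (reduce the b square) = x*y*z - x^2 - y^2 + 2
tr(b a^2 b^2) = tr(b)*tr(a^2 b^2) - tr(a^2 b)  (reduce the b square) = x*y^2*z - x^2*y - y^3 - x*z + 3*y
reduce: tr(b a^2 b^3) = tr(b)*tr(b a^2 b^2) - tr(b a^2 b)  (reduce the b square) = x*y^3*z - x^2*y^2 - y^4 - 2*x*y*z + x^2 + 4*y^2 - 2
tr(a b a^2 b) = tr(a)*tr(b a b a) - tr(b a b)  (reduce the a square) = x*z^2 - y*z - x
reduce: tr(a b a^2) = tr(a)*tr(a b a) - tr(a b)  (reduce the a square) = x^2*z - x*y - z
tr(b a b a^2 b) = tr(b)*tr(a b a^2 b) - tr(a b a^2)  (reduce the b square) = x*y*z^2 - x^2*z - y^2*z + z
tr(b a^2 b^3 a) = tr(b)*tr(b a b a^2 b) - tr(b a b a^2)  (reduce the b square) = x*y^2*z^2 - x^2*y*z - y^3*z - x*z^2 + 2*y*z + x
so tr(a b^3 a^-1 b a) = tr(b a^2 b^3)*tr(a) - tr(b a^2 b^3 a)  (eliminate a^-1) = x^2*y^3*z - x^3*y^2 - x*y^4 - x*y^2*z^2 - x^2*y*z + y^3*z + x^3 + 4*x*y^2 + x*z^2 - 2*y*z - 3*x
reduce: tr(b^2 a b^3) = tr(b)*tr(b^2 a b^2) - tr(b^2 a b) = y^4*z - x*y^3 - 3*y^2*z + 2*x*y + z
so tr(b^2 a b^3 a) = tr(b)*tr(a b^3 a b) - tr(a b^3 a) = y^3*z^2 - 2*x*y^2*z + x^2*y - y*z^2 + x*z - y
tr(a b^3 a^-1 b^2) = tr(b^2 a b^3)*tr(a) - tr(b^2 a b^3 a) = x*y^4*z - x^2*y^3 - y^3*z^2 - x*y^2*z + x^2*y + y*z^2 + y
assemble the triple (tr(r) - 2; tr(r a) - x; tr(r b) - y)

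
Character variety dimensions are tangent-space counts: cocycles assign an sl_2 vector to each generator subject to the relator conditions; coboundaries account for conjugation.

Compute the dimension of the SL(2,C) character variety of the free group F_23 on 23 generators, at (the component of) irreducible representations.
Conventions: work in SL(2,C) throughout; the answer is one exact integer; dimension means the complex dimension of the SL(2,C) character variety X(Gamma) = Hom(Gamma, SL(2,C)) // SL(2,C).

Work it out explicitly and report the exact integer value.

The free group F_23: 23 generators, no relators.
Z^1(Gamma, Ad rho) = (sl_2)^23: a cocycle is a free choice of one sl_2 vector per generator, so dim Z^1 = 3*23 = 69.
dim B^1 = 3: the coboundary map is injective because an irreducible image has centralizer 0 in sl_2.
Therefore dim X = 69 - 3 = 66.

66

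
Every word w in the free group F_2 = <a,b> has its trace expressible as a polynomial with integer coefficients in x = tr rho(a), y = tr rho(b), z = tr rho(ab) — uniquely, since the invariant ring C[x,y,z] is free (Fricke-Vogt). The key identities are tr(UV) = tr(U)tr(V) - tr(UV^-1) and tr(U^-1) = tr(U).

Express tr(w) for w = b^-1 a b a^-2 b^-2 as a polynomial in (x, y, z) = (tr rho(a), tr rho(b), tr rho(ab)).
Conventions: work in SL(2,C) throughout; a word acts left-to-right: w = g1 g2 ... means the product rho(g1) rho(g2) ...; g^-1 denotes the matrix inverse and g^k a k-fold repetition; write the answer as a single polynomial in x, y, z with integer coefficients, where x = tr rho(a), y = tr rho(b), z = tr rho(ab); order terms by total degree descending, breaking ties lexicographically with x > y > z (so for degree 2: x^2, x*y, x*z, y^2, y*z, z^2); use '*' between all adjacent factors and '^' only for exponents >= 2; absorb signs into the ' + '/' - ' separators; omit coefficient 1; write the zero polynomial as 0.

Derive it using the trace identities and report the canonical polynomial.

-x^2*y^3*z + x^3*y^2 + x*y^4 + x*y^2*z^2 + x^2*y*z - x^3 - 5*x*y^2 - x*z^2 + y*z + 3*x

tr(b a b) = tr(b) tr(a b) - tr(a) = y*z - x
tr(b a b a) = tr(a b) tr(a b) - tr(1) = z^2 - 2
next, tr(a b a^-1 b) = tr(b a b) tr(a) - tr(b a b a) = x*y*z - x^2 - z^2 + 2
tr(b^-1 a b a^-1) = tr(a b a^-1) tr(b) - tr(a b a^-1 b) = -x*y*z + x^2 + y^2 + z^2 - 2
next, tr(a b a^-1 b^-2) = tr(b^-1 a b a^-1) tr(b) - tr(b^-1 a b a^-1 b) = -x*y^2*z + x^2*y + y^3 + y*z^2 - 3*y
tr(b^-3 a b a^-1) = tr(a b a^-1 b^-2) tr(b) - tr(a b a^-1 b^-1) = -x*y^3*z + x^2*y^2 + y^4 + y^2*z^2 + x*y*z - x^2 - 4*y^2 - z^2 + 2
tr(b^-1 a) = tr(a) tr(b) - tr(a b) = x*y - z
tr(b^-2 a) = tr(b^-1 a) tr(b) - tr(b^-1 a b) = x*y^2 - y*z - x
tr(b^-1 a b a^-2 b^-2) = tr(b^-3 a b a^-1) tr(a) - tr(b^-3 a b) = -x^2*y^3*z + x^3*y^2 + x*y^4 + x*y^2*z^2 + x^2*y*z - x^3 - 5*x*y^2 - x*z^2 + y*z + 3*x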